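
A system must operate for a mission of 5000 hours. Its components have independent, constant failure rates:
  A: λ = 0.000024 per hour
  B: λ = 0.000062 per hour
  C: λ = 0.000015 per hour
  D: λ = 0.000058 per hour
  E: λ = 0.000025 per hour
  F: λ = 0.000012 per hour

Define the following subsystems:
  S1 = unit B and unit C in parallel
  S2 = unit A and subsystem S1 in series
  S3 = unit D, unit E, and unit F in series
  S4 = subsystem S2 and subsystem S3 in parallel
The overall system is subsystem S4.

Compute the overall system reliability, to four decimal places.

R(A) = exp(−0.000024 × 5000) = 0.886920
R(B) = exp(−0.000062 × 5000) = 0.733447
R(C) = exp(−0.000015 × 5000) = 0.927743
R(D) = exp(−0.000058 × 5000) = 0.748264
R(E) = exp(−0.000025 × 5000) = 0.882497
R(F) = exp(−0.000012 × 5000) = 0.941765
Parallel (B and C): 1 − (1 − 0.733447)(1 − 0.927743) = 0.980740
Series (A and [0.980740]): 0.886920 × 0.980740 = 0.869838
Series (D, E, and F): 0.748264 × 0.882497 × 0.941765 = 0.621886
Parallel ([0.869838] and [0.621886]): 1 − (1 − 0.869838)(1 − 0.621886) = 0.9508

0.9508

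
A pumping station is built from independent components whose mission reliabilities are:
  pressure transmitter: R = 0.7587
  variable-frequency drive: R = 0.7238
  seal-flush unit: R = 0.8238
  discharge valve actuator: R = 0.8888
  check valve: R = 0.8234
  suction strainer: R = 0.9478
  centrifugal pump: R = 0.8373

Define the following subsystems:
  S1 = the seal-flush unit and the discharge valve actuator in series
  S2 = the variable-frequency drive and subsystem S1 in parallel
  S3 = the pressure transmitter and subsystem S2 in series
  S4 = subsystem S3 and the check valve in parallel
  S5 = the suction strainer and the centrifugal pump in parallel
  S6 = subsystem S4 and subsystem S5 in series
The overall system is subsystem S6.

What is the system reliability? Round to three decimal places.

Series (seal-flush unit and discharge valve actuator): 0.82380 × 0.88880 = 0.73219
Parallel (variable-frequency drive and [0.73219]): 1 − (1 − 0.72380)(1 − 0.73219) = 0.92603
Series (pressure transmitter and [0.92603]): 0.75870 × 0.92603 = 0.70258
Parallel ([0.70258] and check valve): 1 − (1 − 0.70258)(1 − 0.82340) = 0.94748
Parallel (suction strainer and centrifugal pump): 1 − (1 − 0.94780)(1 − 0.83730) = 0.99151
Series ([0.94748] and [0.99151]): 0.94748 × 0.99151 = 0.939

0.939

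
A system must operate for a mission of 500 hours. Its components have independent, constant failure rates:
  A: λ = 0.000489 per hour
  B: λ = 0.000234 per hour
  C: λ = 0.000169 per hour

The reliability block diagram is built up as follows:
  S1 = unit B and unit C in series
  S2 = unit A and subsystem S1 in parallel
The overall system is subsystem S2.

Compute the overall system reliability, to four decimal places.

R(A) = exp(−0.000489 × 500) = 0.783096
R(B) = exp(−0.000234 × 500) = 0.889585
R(C) = exp(−0.000169 × 500) = 0.918972
Series (B and C): 0.889585 × 0.918972 = 0.817504
Parallel (A and [0.817504]): 1 − (1 − 0.783096)(1 − 0.817504) = 0.9604

0.9604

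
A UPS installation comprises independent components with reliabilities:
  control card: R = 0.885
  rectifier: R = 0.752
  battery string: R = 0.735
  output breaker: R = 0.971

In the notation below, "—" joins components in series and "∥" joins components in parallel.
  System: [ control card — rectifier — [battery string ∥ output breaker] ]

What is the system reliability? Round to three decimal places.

0.660

Parallel (battery string and output breaker): 1 − (1 − 0.73500)(1 − 0.97100) = 0.99232
Series (control card, rectifier, and [0.99232]): 0.88500 × 0.75200 × 0.99232 = 0.660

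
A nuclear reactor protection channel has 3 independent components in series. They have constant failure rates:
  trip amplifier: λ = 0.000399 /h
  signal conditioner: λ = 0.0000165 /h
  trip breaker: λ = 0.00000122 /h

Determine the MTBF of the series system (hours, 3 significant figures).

Series of exponential components: λ_sys = Σ λ_i
λ_sys = 0.000399 + 0.0000165 + 0.00000122 = 4.1672e-04 /h
MTBF = 1 / λ_sys = 2400 h

2400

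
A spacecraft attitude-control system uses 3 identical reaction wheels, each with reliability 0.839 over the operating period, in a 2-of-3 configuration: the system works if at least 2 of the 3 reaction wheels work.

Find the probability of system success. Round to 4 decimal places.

R = Σ_{i=2}^{3} C(3,i) p^i (1−p)^{3−i} with p = 0.839
C(3,2)·0.839^2·0.161^1 = 0.339994
C(3,3)·0.839^3·0.161^0 = 0.590590
Sum = 0.9306

0.9306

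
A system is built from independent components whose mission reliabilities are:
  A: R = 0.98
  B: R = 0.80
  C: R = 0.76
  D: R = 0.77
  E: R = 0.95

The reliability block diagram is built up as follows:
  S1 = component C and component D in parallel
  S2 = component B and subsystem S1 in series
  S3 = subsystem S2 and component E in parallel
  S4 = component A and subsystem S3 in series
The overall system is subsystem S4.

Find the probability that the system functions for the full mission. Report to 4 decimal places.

Parallel (C and D): 1 − (1 − 0.760000)(1 − 0.770000) = 0.944800
Series (B and [0.944800]): 0.800000 × 0.944800 = 0.755840
Parallel ([0.755840] and E): 1 − (1 − 0.755840)(1 − 0.950000) = 0.987792
Series (A and [0.987792]): 0.980000 × 0.987792 = 0.9680

0.9680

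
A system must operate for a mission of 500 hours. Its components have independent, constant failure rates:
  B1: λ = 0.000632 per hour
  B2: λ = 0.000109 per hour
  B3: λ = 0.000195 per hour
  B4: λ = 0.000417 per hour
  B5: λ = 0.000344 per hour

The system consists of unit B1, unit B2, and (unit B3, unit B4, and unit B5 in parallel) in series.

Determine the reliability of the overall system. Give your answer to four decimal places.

0.6885

R(B1) = exp(−0.000632 × 500) = 0.729059
R(B2) = exp(−0.000109 × 500) = 0.946959
R(B3) = exp(−0.000195 × 500) = 0.907102
R(B4) = exp(−0.000417 × 500) = 0.811801
R(B5) = exp(−0.000344 × 500) = 0.841979
Parallel (B3, B4, and B5): 1 − (1 − 0.907102)(1 − 0.811801)(1 − 0.841979) = 0.997237
Series (B1, B2, and [0.997237]): 0.729059 × 0.946959 × 0.997237 = 0.6885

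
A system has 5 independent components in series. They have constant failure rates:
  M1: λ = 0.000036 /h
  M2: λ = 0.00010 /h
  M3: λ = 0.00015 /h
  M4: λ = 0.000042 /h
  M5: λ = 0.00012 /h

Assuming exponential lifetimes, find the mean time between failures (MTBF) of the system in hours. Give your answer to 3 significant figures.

Series of exponential components: λ_sys = Σ λ_i
λ_sys = 0.000036 + 0.00010 + 0.00015 + 0.000042 + 0.00012 = 4.4800e-04 /h
MTBF = 1 / λ_sys = 2230 h

2230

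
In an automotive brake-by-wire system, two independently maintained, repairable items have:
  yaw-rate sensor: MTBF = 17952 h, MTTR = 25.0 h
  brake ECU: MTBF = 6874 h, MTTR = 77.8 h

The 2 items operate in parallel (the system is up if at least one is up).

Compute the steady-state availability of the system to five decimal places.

0.99998

A(yaw-rate sensor) = MTBF/(MTBF+MTTR) = 17952/(17952+25.0) = 0.998609
A(brake ECU) = MTBF/(MTBF+MTTR) = 6874/(6874+77.8) = 0.988809
Parallel availability: 1 − (1 − 0.998609)(1 − 0.988809) = 0.99998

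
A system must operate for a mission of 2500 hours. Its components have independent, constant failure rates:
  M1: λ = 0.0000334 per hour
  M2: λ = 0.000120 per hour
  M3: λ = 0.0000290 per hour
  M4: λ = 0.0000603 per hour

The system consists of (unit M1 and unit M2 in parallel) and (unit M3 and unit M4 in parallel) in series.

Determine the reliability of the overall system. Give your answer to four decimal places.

0.9697

R(M1) = exp(−0.0000334 × 2500) = 0.919891
R(M2) = exp(−0.000120 × 2500) = 0.740818
R(M3) = exp(−0.0000290 × 2500) = 0.930066
R(M4) = exp(−0.0000603 × 2500) = 0.860063
Parallel (M1 and M2): 1 − (1 − 0.919891)(1 − 0.740818) = 0.979237
Parallel (M3 and M4): 1 − (1 − 0.930066)(1 − 0.860063) = 0.990214
Series ([0.979237] and [0.990214]): 0.979237 × 0.990214 = 0.9697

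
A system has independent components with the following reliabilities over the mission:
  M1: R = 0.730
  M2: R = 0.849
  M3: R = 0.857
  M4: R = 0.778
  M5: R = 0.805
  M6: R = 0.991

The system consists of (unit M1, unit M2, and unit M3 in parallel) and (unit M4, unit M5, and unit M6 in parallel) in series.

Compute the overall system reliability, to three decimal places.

0.994

Parallel (M1, M2, and M3): 1 − (1 − 0.73000)(1 − 0.84900)(1 − 0.85700) = 0.99417
Parallel (M4, M5, and M6): 1 − (1 − 0.77800)(1 − 0.80500)(1 − 0.99100) = 0.99961
Series ([0.99417] and [0.99961]): 0.99417 × 0.99961 = 0.994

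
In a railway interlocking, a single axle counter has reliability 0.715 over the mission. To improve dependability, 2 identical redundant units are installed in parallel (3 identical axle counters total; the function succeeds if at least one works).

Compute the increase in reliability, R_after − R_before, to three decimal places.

R_before = 0.715
R_after = 1 − (1 − 0.715)^3 = 0.977
ΔR = 0.977 − 0.715 = 0.262

0.262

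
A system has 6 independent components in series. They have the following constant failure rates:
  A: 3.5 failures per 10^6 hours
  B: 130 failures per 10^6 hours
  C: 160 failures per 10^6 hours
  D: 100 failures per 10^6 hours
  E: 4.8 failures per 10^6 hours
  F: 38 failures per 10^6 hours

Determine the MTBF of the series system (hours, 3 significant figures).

2290

Series of exponential components: λ_sys = Σ λ_i
λ_sys = 0.0000035 + 0.00013 + 0.00016 + 0.00010 + 0.0000048 + 0.000038 = 4.3630e-04 /h
MTBF = 1 / λ_sys = 2290 h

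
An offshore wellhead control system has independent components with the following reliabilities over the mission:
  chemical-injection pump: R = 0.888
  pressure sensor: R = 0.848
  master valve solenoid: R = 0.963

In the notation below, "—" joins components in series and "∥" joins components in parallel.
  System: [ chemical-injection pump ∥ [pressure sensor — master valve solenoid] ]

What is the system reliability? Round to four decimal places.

Series (pressure sensor and master valve solenoid): 0.848000 × 0.963000 = 0.816624
Parallel (chemical-injection pump and [0.816624]): 1 − (1 − 0.888000)(1 − 0.816624) = 0.9795

0.9795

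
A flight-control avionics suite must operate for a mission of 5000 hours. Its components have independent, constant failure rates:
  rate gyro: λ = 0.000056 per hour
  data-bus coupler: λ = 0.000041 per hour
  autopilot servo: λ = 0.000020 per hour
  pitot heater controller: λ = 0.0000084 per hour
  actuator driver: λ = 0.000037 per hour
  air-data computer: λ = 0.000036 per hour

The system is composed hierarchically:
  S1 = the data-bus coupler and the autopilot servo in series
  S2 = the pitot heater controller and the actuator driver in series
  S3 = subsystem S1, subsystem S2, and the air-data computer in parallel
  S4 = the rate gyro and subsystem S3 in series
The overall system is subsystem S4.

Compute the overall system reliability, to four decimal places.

0.7491

R(rate gyro) = exp(−0.000056 × 5000) = 0.755784
R(data-bus coupler) = exp(−0.000041 × 5000) = 0.814647
R(autopilot servo) = exp(−0.000020 × 5000) = 0.904837
R(pitot heater controller) = exp(−0.0000084 × 5000) = 0.958870
R(actuator driver) = exp(−0.000037 × 5000) = 0.831104
R(air-data computer) = exp(−0.000036 × 5000) = 0.835270
Series (data-bus coupler and autopilot servo): 0.814647 × 0.904837 = 0.737123
Series (pitot heater controller and actuator driver): 0.958870 × 0.831104 = 0.796921
Parallel ([0.737123], [0.796921], and air-data computer): 1 − (1 − 0.737123)(1 − 0.796921)(1 − 0.835270) = 0.991206
Series (rate gyro and [0.991206]): 0.755784 × 0.991206 = 0.7491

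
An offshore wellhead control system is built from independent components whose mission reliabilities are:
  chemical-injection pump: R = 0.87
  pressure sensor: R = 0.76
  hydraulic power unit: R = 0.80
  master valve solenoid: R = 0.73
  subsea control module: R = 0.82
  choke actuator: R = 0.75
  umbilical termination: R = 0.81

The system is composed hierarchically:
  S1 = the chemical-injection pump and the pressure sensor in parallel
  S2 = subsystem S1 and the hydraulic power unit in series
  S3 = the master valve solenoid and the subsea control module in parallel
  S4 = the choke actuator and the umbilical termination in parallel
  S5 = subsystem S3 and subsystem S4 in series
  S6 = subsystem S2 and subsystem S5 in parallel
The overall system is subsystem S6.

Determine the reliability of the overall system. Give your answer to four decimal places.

Parallel (chemical-injection pump and pressure sensor): 1 − (1 − 0.870000)(1 − 0.760000) = 0.968800
Series ([0.968800] and hydraulic power unit): 0.968800 × 0.800000 = 0.775040
Parallel (master valve solenoid and subsea control module): 1 − (1 − 0.730000)(1 − 0.820000) = 0.951400
Parallel (choke actuator and umbilical termination): 1 − (1 − 0.750000)(1 − 0.810000) = 0.952500
Series ([0.951400] and [0.952500]): 0.951400 × 0.952500 = 0.906209
Parallel ([0.775040] and [0.906209]): 1 − (1 − 0.775040)(1 − 0.906209) = 0.9789

0.9789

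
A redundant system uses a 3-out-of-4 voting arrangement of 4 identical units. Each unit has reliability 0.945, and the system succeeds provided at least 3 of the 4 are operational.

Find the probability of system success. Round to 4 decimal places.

0.9832

R = Σ_{i=3}^{4} C(4,i) p^i (1−p)^{4−i} with p = 0.945
C(4,3)·0.945^3·0.055^1 = 0.185660
C(4,4)·0.945^4·0.055^0 = 0.797494
Sum = 0.9832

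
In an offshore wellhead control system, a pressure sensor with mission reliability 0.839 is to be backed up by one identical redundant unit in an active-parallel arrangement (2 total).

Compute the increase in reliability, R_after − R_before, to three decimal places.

R_before = 0.839
R_after = 1 − (1 − 0.839)^2 = 0.974
ΔR = 0.974 − 0.839 = 0.135

0.135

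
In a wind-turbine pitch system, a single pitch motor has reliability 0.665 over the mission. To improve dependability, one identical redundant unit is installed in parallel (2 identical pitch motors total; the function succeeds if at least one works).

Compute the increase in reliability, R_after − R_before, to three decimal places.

R_before = 0.665
R_after = 1 − (1 − 0.665)^2 = 0.888
ΔR = 0.888 − 0.665 = 0.223

0.223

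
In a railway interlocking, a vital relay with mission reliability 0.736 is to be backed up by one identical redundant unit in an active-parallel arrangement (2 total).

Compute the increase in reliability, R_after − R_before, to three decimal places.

R_before = 0.736
R_after = 1 − (1 − 0.736)^2 = 0.930
ΔR = 0.930 − 0.736 = 0.194

0.194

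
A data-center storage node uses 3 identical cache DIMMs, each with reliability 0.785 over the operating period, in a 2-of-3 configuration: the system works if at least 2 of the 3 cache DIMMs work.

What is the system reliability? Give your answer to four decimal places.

0.8812

R = Σ_{i=2}^{3} C(3,i) p^i (1−p)^{3−i} with p = 0.785
C(3,2)·0.785^2·0.215^1 = 0.397465
C(3,3)·0.785^3·0.215^0 = 0.483737
Sum = 0.8812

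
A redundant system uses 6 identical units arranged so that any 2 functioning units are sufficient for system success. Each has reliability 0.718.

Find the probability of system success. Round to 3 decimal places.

R = Σ_{i=2}^{6} C(6,i) p^i (1−p)^{6−i} with p = 0.718
C(6,2)·0.718^2·0.282^4 = 0.04890
C(6,3)·0.718^3·0.282^3 = 0.16602
C(6,4)·0.718^4·0.282^2 = 0.31702
C(6,5)·0.718^5·0.282^1 = 0.32287
C(6,6)·0.718^6·0.282^0 = 0.13701
Sum = 0.992

0.992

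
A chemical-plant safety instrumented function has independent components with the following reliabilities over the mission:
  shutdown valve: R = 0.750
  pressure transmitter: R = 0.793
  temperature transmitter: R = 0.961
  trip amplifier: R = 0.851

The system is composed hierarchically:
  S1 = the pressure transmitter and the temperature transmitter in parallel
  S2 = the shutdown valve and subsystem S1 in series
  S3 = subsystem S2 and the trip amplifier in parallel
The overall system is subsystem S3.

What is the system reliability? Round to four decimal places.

Parallel (pressure transmitter and temperature transmitter): 1 − (1 − 0.793000)(1 − 0.961000) = 0.991927
Series (shutdown valve and [0.991927]): 0.750000 × 0.991927 = 0.743945
Parallel ([0.743945] and trip amplifier): 1 − (1 − 0.743945)(1 − 0.851000) = 0.9618

0.9618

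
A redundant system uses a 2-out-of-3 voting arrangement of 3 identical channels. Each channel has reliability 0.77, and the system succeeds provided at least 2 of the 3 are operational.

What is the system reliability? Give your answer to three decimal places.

R = Σ_{i=2}^{3} C(3,i) p^i (1−p)^{3−i} with p = 0.77
C(3,2)·0.77^2·0.23^1 = 0.40910
C(3,3)·0.77^3·0.23^0 = 0.45653
Sum = 0.866

0.866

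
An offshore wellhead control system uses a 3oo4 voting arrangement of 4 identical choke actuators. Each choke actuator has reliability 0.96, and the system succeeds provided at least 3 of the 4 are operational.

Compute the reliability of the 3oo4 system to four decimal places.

0.9909

R = Σ_{i=3}^{4} C(4,i) p^i (1−p)^{4−i} with p = 0.96
C(4,3)·0.96^3·0.04^1 = 0.141558
C(4,4)·0.96^4·0.04^0 = 0.849347
Sum = 0.9909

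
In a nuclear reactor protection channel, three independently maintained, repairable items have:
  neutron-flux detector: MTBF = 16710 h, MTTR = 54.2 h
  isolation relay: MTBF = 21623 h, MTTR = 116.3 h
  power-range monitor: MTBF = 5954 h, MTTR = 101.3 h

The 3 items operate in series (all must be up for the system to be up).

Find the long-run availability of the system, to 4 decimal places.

0.9748

A(neutron-flux detector) = MTBF/(MTBF+MTTR) = 16710/(16710+54.2) = 0.996767
A(isolation relay) = MTBF/(MTBF+MTTR) = 21623/(21623+116.3) = 0.994650
A(power-range monitor) = MTBF/(MTBF+MTTR) = 5954/(5954+101.3) = 0.983271
Series availability: 0.996767 × 0.994650 × 0.983271 = 0.9748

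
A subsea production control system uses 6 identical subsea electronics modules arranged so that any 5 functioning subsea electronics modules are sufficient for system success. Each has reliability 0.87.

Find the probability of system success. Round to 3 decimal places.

R = Σ_{i=5}^{6} C(6,i) p^i (1−p)^{6−i} with p = 0.87
C(6,5)·0.87^5·0.13^1 = 0.38877
C(6,6)·0.87^6·0.13^0 = 0.43363
Sum = 0.822

0.822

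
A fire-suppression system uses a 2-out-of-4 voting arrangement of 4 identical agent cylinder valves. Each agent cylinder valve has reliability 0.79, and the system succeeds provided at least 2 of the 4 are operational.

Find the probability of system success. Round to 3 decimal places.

R = Σ_{i=2}^{4} C(4,i) p^i (1−p)^{4−i} with p = 0.79
C(4,2)·0.79^2·0.21^2 = 0.16514
C(4,3)·0.79^3·0.21^1 = 0.41415
C(4,4)·0.79^4·0.21^0 = 0.38950
Sum = 0.969

0.969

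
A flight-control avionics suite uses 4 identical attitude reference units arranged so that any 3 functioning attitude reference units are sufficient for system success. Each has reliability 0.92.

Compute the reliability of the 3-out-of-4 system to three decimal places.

R = Σ_{i=3}^{4} C(4,i) p^i (1−p)^{4−i} with p = 0.92
C(4,3)·0.92^3·0.08^1 = 0.24918
C(4,4)·0.92^4·0.08^0 = 0.71639
Sum = 0.966

0.966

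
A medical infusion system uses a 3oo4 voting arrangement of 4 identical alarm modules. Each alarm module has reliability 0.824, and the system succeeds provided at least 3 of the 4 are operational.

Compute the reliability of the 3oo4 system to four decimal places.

R = Σ_{i=3}^{4} C(4,i) p^i (1−p)^{4−i} with p = 0.824
C(4,3)·0.824^3·0.176^1 = 0.393871
C(4,4)·0.824^4·0.176^0 = 0.461008
Sum = 0.8549

0.8549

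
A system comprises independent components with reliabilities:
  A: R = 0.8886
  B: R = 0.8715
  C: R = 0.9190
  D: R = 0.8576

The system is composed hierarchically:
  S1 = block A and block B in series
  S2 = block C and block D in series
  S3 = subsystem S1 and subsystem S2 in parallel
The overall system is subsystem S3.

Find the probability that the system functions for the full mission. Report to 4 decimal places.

Series (A and B): 0.888600 × 0.871500 = 0.774415
Series (C and D): 0.919000 × 0.857600 = 0.788134
Parallel ([0.774415] and [0.788134]): 1 − (1 − 0.774415)(1 − 0.788134) = 0.9522

0.9522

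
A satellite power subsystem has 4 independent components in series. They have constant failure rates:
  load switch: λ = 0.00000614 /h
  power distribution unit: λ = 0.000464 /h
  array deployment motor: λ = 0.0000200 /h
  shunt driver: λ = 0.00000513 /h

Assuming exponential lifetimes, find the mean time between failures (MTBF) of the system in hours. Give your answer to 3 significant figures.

2020

Series of exponential components: λ_sys = Σ λ_i
λ_sys = 0.00000614 + 0.000464 + 0.0000200 + 0.00000513 = 4.9527e-04 /h
MTBF = 1 / λ_sys = 2020 h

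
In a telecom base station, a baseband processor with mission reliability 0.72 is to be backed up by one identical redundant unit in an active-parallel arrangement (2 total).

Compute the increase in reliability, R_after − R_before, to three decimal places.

R_before = 0.72
R_after = 1 − (1 − 0.72)^2 = 0.922
ΔR = 0.922 − 0.72 = 0.202

0.202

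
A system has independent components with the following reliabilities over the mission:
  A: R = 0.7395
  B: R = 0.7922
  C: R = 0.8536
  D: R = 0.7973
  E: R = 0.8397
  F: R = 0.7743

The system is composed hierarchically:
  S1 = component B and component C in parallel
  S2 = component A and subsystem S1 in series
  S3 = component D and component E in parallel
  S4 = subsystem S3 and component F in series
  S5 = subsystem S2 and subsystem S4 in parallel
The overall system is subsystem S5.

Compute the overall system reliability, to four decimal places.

0.9290

Parallel (B and C): 1 − (1 − 0.792200)(1 − 0.853600) = 0.969578
Series (A and [0.969578]): 0.739500 × 0.969578 = 0.717003
Parallel (D and E): 1 − (1 − 0.797300)(1 − 0.839700) = 0.967507
Series ([0.967507] and F): 0.967507 × 0.774300 = 0.749141
Parallel ([0.717003] and [0.749141]): 1 − (1 − 0.717003)(1 − 0.749141) = 0.9290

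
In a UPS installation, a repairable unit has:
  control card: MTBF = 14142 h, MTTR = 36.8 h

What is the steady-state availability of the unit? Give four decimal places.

0.9974

A(control card) = MTBF/(MTBF+MTTR) = 14142/(14142+36.8) = 0.9974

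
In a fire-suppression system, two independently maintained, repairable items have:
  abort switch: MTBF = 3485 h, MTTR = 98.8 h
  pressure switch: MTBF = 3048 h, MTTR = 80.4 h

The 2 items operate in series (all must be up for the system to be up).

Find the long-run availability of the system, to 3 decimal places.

0.947

A(abort switch) = MTBF/(MTBF+MTTR) = 3485/(3485+98.8) = 0.972431
A(pressure switch) = MTBF/(MTBF+MTTR) = 3048/(3048+80.4) = 0.974300
Series availability: 0.972431 × 0.974300 = 0.947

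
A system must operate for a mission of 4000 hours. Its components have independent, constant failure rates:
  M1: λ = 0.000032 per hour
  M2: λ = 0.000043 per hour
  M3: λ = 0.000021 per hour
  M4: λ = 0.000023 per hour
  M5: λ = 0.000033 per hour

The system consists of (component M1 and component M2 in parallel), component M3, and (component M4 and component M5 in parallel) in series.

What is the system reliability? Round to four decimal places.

0.8922

R(M1) = exp(−0.000032 × 4000) = 0.879853
R(M2) = exp(−0.000043 × 4000) = 0.841979
R(M3) = exp(−0.000021 × 4000) = 0.919431
R(M4) = exp(−0.000023 × 4000) = 0.912105
R(M5) = exp(−0.000033 × 4000) = 0.876341
Parallel (M1 and M2): 1 − (1 − 0.879853)(1 − 0.841979) = 0.981014
Parallel (M4 and M5): 1 − (1 − 0.912105)(1 − 0.876341) = 0.989131
Series ([0.981014], M3, and [0.989131]): 0.981014 × 0.919431 × 0.989131 = 0.8922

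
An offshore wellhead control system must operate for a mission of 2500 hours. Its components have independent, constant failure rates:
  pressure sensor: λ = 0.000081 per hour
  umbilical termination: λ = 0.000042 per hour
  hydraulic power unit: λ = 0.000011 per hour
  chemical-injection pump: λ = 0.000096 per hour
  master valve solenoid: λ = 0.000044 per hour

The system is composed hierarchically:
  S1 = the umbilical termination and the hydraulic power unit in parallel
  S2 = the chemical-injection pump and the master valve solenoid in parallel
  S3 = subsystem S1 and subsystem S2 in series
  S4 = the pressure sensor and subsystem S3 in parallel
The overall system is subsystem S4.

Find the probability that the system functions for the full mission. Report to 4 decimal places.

R(pressure sensor) = exp(−0.000081 × 2500) = 0.816686
R(umbilical termination) = exp(−0.000042 × 2500) = 0.900325
R(hydraulic power unit) = exp(−0.000011 × 2500) = 0.972875
R(chemical-injection pump) = exp(−0.000096 × 2500) = 0.786628
R(master valve solenoid) = exp(−0.000044 × 2500) = 0.895834
Parallel (umbilical termination and hydraulic power unit): 1 − (1 − 0.900325)(1 − 0.972875) = 0.997296
Parallel (chemical-injection pump and master valve solenoid): 1 − (1 − 0.786628)(1 − 0.895834) = 0.977774
Series ([0.997296] and [0.977774]): 0.997296 × 0.977774 = 0.975130
Parallel (pressure sensor and [0.975130]): 1 − (1 − 0.816686)(1 − 0.975130) = 0.9954

0.9954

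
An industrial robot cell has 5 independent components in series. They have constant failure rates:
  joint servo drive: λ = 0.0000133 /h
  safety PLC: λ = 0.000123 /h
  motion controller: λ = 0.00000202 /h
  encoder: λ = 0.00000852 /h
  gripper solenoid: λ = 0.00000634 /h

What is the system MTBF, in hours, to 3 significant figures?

6530

Series of exponential components: λ_sys = Σ λ_i
λ_sys = 0.0000133 + 0.000123 + 0.00000202 + 0.00000852 + 0.00000634 = 1.5318e-04 /h
MTBF = 1 / λ_sys = 6530 h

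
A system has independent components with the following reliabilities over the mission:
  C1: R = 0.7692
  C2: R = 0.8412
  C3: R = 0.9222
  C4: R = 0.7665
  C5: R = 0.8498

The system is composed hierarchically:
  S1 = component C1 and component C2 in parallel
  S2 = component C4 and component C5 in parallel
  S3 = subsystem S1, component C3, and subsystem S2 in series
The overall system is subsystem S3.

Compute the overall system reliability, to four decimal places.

Parallel (C1 and C2): 1 − (1 − 0.769200)(1 − 0.841200) = 0.963349
Parallel (C4 and C5): 1 − (1 − 0.766500)(1 − 0.849800) = 0.964928
Series ([0.963349], C3, and [0.964928]): 0.963349 × 0.922200 × 0.964928 = 0.8572

0.8572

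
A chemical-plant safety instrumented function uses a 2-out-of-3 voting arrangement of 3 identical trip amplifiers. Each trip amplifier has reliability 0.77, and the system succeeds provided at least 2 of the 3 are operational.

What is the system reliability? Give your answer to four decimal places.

0.8656

R = Σ_{i=2}^{3} C(3,i) p^i (1−p)^{3−i} with p = 0.77
C(3,2)·0.77^2·0.23^1 = 0.409101
C(3,3)·0.77^3·0.23^0 = 0.456533
Sum = 0.8656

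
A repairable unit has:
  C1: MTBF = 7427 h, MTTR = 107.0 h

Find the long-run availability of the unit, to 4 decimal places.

0.9858

A(C1) = MTBF/(MTBF+MTTR) = 7427/(7427+107.0) = 0.9858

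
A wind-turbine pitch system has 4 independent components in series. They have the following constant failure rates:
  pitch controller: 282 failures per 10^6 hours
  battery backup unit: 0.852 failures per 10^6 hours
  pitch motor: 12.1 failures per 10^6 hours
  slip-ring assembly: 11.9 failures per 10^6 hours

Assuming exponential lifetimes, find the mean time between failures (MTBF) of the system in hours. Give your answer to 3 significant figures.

Series of exponential components: λ_sys = Σ λ_i
λ_sys = 0.000282 + 0.000000852 + 0.0000121 + 0.0000119 = 3.0685e-04 /h
MTBF = 1 / λ_sys = 3260 h

3260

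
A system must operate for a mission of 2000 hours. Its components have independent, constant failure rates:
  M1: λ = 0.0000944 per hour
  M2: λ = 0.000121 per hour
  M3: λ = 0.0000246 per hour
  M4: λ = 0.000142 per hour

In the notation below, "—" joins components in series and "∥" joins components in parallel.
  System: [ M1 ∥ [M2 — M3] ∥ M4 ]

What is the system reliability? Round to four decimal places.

R(M1) = exp(−0.0000944 × 2000) = 0.827952
R(M2) = exp(−0.000121 × 2000) = 0.785056
R(M3) = exp(−0.0000246 × 2000) = 0.951991
R(M4) = exp(−0.000142 × 2000) = 0.752767
Series (M2 and M3): 0.785056 × 0.951991 = 0.747366
Parallel (M1, [0.747366], and M4): 1 − (1 − 0.827952)(1 − 0.747366)(1 − 0.752767) = 0.9893

0.9893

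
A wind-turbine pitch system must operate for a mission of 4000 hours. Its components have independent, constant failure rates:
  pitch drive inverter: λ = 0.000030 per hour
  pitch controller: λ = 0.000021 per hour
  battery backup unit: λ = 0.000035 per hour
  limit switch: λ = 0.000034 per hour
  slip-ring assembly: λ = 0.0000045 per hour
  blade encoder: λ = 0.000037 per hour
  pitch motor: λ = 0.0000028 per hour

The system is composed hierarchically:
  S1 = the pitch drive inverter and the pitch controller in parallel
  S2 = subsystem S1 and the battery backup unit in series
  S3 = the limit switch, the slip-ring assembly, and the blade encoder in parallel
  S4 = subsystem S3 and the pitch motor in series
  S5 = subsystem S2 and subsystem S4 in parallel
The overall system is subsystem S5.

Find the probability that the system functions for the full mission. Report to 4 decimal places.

R(pitch drive inverter) = exp(−0.000030 × 4000) = 0.886920
R(pitch controller) = exp(−0.000021 × 4000) = 0.919431
R(battery backup unit) = exp(−0.000035 × 4000) = 0.869358
R(limit switch) = exp(−0.000034 × 4000) = 0.872843
R(slip-ring assembly) = exp(−0.0000045 × 4000) = 0.982161
R(blade encoder) = exp(−0.000037 × 4000) = 0.862431
R(pitch motor) = exp(−0.0000028 × 4000) = 0.988862
Parallel (pitch drive inverter and pitch controller): 1 − (1 − 0.886920)(1 − 0.919431) = 0.990889
Series ([0.990889] and battery backup unit): 0.990889 × 0.869358 = 0.861437
Parallel (limit switch, slip-ring assembly, and blade encoder): 1 − (1 − 0.872843)(1 − 0.982161)(1 − 0.862431) = 0.999688
Series ([0.999688] and pitch motor): 0.999688 × 0.988862 = 0.988553
Parallel ([0.861437] and [0.988553]): 1 − (1 − 0.861437)(1 − 0.988553) = 0.9984

0.9984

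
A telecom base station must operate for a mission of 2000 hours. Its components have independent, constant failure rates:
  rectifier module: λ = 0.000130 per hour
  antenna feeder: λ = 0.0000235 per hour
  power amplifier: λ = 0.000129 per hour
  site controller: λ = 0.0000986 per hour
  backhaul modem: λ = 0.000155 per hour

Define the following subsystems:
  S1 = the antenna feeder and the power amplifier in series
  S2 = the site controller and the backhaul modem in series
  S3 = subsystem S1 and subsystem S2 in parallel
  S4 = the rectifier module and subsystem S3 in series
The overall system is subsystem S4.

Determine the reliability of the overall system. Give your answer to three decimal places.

0.690

R(rectifier module) = exp(−0.000130 × 2000) = 0.77105
R(antenna feeder) = exp(−0.0000235 × 2000) = 0.95409
R(power amplifier) = exp(−0.000129 × 2000) = 0.77260
R(site controller) = exp(−0.0000986 × 2000) = 0.82103
R(backhaul modem) = exp(−0.000155 × 2000) = 0.73345
Series (antenna feeder and power amplifier): 0.95409 × 0.77260 = 0.73713
Series (site controller and backhaul modem): 0.82103 × 0.73345 = 0.60218
Parallel ([0.73713] and [0.60218]): 1 − (1 − 0.73713)(1 − 0.60218) = 0.89543
Series (rectifier module and [0.89543]): 0.77105 × 0.89543 = 0.690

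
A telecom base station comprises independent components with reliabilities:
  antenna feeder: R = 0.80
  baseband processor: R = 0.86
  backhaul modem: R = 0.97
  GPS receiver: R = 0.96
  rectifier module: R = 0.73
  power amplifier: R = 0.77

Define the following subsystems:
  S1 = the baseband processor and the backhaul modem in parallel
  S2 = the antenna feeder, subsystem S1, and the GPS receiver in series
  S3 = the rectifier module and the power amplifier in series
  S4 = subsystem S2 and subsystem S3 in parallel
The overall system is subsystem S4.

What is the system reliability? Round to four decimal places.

0.8970

Parallel (baseband processor and backhaul modem): 1 − (1 − 0.860000)(1 − 0.970000) = 0.995800
Series (antenna feeder, [0.995800], and GPS receiver): 0.800000 × 0.995800 × 0.960000 = 0.764774
Series (rectifier module and power amplifier): 0.730000 × 0.770000 = 0.562100
Parallel ([0.764774] and [0.562100]): 1 − (1 − 0.764774)(1 − 0.562100) = 0.8970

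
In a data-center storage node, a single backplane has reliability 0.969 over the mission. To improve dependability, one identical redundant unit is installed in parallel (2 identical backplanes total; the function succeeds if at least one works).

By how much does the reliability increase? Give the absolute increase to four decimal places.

0.0300

R_before = 0.969
R_after = 1 − (1 − 0.969)^2 = 0.9990
ΔR = 0.9990 − 0.969 = 0.0300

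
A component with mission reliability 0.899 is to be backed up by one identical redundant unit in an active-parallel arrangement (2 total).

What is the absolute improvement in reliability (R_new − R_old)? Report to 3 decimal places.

0.091

R_before = 0.899
R_after = 1 − (1 − 0.899)^2 = 0.990
ΔR = 0.990 − 0.899 = 0.091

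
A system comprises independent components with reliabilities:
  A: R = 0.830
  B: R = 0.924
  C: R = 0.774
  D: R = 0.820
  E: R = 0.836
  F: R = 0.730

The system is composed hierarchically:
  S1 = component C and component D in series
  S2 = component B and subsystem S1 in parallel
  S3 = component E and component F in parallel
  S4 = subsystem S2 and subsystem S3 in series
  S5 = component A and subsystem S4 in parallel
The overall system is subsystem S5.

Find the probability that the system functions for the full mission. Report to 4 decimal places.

0.9880

Series (C and D): 0.774000 × 0.820000 = 0.634680
Parallel (B and [0.634680]): 1 − (1 − 0.924000)(1 − 0.634680) = 0.972236
Parallel (E and F): 1 − (1 − 0.836000)(1 − 0.730000) = 0.955720
Series ([0.972236] and [0.955720]): 0.972236 × 0.955720 = 0.929185
Parallel (A and [0.929185]): 1 − (1 − 0.830000)(1 − 0.929185) = 0.9880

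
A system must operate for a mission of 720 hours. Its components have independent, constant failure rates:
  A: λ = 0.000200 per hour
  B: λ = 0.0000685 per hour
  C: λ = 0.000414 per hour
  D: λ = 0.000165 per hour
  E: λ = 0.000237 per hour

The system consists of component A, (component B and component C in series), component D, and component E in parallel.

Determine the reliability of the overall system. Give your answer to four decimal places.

0.9993

R(A) = exp(−0.000200 × 720) = 0.865888
R(B) = exp(−0.0000685 × 720) = 0.951876
R(C) = exp(−0.000414 × 720) = 0.742242
R(D) = exp(−0.000165 × 720) = 0.887985
R(E) = exp(−0.000237 × 720) = 0.843125
Series (B and C): 0.951876 × 0.742242 = 0.706522
Parallel (A, [0.706522], D, and E): 1 − (1 − 0.865888)(1 − 0.706522)(1 − 0.887985)(1 − 0.843125) = 0.9993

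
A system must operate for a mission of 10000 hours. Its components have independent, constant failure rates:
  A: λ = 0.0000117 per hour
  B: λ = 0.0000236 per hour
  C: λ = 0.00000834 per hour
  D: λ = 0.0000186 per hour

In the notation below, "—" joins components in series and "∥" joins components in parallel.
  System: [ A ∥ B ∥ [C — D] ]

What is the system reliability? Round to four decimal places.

R(A) = exp(−0.0000117 × 10000) = 0.889585
R(B) = exp(−0.0000236 × 10000) = 0.789781
R(C) = exp(−0.00000834 × 10000) = 0.919983
R(D) = exp(−0.0000186 × 10000) = 0.830274
Series (C and D): 0.919983 × 0.830274 = 0.763838
Parallel (A, B, and [0.763838]): 1 − (1 − 0.889585)(1 − 0.789781)(1 − 0.763838) = 0.9945

0.9945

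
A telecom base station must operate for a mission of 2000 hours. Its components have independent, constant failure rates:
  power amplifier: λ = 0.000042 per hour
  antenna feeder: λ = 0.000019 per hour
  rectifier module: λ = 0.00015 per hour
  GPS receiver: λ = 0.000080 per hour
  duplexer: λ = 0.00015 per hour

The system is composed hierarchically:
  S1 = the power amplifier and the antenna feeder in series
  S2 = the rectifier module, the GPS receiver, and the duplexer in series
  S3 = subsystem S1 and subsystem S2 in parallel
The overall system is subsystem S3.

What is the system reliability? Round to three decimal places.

0.939

R(power amplifier) = exp(−0.000042 × 2000) = 0.91943
R(antenna feeder) = exp(−0.000019 × 2000) = 0.96271
R(rectifier module) = exp(−0.00015 × 2000) = 0.74082
R(GPS receiver) = exp(−0.000080 × 2000) = 0.85214
R(duplexer) = exp(−0.00015 × 2000) = 0.74082
Series (power amplifier and antenna feeder): 0.91943 × 0.96271 = 0.88514
Series (rectifier module, GPS receiver, and duplexer): 0.74082 × 0.85214 × 0.74082 = 0.46767
Parallel ([0.88514] and [0.46767]): 1 − (1 − 0.88514)(1 − 0.46767) = 0.939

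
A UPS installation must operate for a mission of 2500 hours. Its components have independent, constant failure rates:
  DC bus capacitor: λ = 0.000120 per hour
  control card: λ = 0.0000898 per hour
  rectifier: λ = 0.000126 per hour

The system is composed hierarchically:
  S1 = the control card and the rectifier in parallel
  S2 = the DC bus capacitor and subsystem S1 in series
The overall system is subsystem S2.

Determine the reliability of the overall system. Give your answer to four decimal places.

0.7006

R(DC bus capacitor) = exp(−0.000120 × 2500) = 0.740818
R(control card) = exp(−0.0000898 × 2500) = 0.798916
R(rectifier) = exp(−0.000126 × 2500) = 0.729789
Parallel (control card and rectifier): 1 − (1 − 0.798916)(1 − 0.729789) = 0.945665
Series (DC bus capacitor and [0.945665]): 0.740818 × 0.945665 = 0.7006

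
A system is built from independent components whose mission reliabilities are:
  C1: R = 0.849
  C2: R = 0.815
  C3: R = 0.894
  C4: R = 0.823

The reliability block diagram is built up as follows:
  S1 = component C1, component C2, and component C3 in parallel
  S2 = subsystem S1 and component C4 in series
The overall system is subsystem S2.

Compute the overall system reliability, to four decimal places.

0.8206

Parallel (C1, C2, and C3): 1 − (1 − 0.849000)(1 − 0.815000)(1 − 0.894000) = 0.997039
Series ([0.997039] and C4): 0.997039 × 0.823000 = 0.8206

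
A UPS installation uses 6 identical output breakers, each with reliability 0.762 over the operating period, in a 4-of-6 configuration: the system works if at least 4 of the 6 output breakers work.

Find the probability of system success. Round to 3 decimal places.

R = Σ_{i=4}^{6} C(6,i) p^i (1−p)^{6−i} with p = 0.762
C(6,4)·0.762^4·0.238^2 = 0.28646
C(6,5)·0.762^5·0.238^1 = 0.36686
C(6,6)·0.762^6·0.238^0 = 0.19576
Sum = 0.849

0.849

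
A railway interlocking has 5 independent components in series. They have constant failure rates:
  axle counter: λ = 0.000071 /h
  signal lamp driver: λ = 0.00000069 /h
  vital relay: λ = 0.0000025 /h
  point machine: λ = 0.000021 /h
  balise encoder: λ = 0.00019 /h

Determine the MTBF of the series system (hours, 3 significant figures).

3510

Series of exponential components: λ_sys = Σ λ_i
λ_sys = 0.000071 + 0.00000069 + 0.0000025 + 0.000021 + 0.00019 = 2.8519e-04 /h
MTBF = 1 / λ_sys = 3510 h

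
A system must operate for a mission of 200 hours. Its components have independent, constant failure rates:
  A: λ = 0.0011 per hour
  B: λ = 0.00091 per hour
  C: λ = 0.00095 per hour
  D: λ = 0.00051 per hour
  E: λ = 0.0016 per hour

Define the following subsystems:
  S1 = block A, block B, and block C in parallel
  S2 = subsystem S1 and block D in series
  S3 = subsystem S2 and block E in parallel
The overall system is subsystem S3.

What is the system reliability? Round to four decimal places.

R(A) = exp(−0.0011 × 200) = 0.802519
R(B) = exp(−0.00091 × 200) = 0.833601
R(C) = exp(−0.00095 × 200) = 0.826959
R(D) = exp(−0.00051 × 200) = 0.903030
R(E) = exp(−0.0016 × 200) = 0.726149
Parallel (A, B, and C): 1 − (1 − 0.802519)(1 − 0.833601)(1 − 0.826959) = 0.994314
Series ([0.994314] and D): 0.994314 × 0.903030 = 0.897895
Parallel ([0.897895] and E): 1 − (1 − 0.897895)(1 − 0.726149) = 0.9720

0.9720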